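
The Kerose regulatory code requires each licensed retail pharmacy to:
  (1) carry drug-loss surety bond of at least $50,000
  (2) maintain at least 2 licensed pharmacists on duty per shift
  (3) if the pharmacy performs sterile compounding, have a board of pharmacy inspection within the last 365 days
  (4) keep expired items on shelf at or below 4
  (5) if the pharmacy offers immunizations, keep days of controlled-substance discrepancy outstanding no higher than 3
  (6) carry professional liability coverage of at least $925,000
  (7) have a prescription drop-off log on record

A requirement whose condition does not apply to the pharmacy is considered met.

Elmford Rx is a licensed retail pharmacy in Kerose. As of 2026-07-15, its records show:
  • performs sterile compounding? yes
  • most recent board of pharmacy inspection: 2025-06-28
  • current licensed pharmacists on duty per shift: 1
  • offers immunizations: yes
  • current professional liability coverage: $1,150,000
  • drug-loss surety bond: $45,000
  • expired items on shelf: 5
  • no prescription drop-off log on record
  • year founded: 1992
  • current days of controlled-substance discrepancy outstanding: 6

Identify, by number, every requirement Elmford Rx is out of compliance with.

1. drug-loss surety bond $45,000 < $50,000 → not met
2. licensed pharmacists on duty per shift 1 < 2 → not met
3. condition 'performs sterile compounding' holds; board of pharmacy inspection 382 days ago vs limit 365 → not met
4. expired items on shelf 5 > 4 → not met
5. condition 'offers immunizations' holds; days of controlled-substance discrepancy outstanding 6 > 3 → not met
6. professional liability coverage $1,150,000 ≥ $925,000 → met
7. prescription drop-off log absent → not met
Not met: 1, 2, 3, 4, 5, 7

1, 2, 3, 4, 5, 7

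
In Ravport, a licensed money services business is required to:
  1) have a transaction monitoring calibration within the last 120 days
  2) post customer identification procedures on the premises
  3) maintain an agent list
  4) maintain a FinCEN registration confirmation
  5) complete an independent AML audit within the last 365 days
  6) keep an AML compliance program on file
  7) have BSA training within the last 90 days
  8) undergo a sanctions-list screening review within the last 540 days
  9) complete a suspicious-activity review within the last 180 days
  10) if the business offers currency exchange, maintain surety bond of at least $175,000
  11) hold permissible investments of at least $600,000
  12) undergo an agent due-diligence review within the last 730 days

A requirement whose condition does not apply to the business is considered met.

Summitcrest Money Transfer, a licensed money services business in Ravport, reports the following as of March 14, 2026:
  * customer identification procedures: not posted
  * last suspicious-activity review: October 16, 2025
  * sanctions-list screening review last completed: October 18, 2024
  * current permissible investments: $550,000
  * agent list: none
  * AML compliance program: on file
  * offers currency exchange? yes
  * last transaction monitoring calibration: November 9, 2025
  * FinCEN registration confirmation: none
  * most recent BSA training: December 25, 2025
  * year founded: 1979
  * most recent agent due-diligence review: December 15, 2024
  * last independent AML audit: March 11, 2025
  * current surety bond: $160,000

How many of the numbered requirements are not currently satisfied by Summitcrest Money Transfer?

7

1. transaction monitoring calibration 125 days ago vs limit 120 → not met
2. customer identification procedures absent → not met
3. agent list absent → not met
4. FinCEN registration confirmation absent → not met
5. independent AML audit 368 days ago vs limit 365 → not met
6. AML compliance program present → met
7. BSA training 79 days ago vs limit 90 → met
8. sanctions-list screening review 512 days ago vs limit 540 → met
9. suspicious-activity review 149 days ago vs limit 180 → met
10. condition 'offers currency exchange' holds; surety bond $160,000 < $175,000 → not met
11. permissible investments $550,000 < $600,000 → not met
12. agent due-diligence review 454 days ago vs limit 730 → met
Not met: 7 of 12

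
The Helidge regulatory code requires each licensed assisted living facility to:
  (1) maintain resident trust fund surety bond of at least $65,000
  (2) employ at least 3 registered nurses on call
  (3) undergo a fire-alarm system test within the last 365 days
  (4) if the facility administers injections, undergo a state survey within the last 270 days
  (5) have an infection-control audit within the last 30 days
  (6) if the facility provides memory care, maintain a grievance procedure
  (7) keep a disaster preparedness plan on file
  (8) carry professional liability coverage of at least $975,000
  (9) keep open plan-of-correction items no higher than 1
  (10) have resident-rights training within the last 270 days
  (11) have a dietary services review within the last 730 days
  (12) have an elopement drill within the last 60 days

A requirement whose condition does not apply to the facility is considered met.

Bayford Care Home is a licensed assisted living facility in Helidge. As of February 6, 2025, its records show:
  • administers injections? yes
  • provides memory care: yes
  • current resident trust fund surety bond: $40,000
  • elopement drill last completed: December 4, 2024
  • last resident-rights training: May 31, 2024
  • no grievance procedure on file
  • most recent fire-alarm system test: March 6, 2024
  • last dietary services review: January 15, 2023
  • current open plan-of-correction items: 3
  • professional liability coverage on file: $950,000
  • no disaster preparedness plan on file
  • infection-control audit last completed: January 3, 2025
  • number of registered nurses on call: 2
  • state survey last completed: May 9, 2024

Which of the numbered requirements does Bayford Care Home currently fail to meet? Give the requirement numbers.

1. resident trust fund surety bond $40,000 < $65,000 → not met
2. registered nurses on call 2 < 3 → not met
3. fire-alarm system test 337 days ago vs limit 365 → met
4. condition 'administers injections' holds; state survey 273 days ago vs limit 270 → not met
5. infection-control audit 34 days ago vs limit 30 → not met
6. condition 'provides memory care' holds; grievance procedure absent → not met
7. disaster preparedness plan absent → not met
8. professional liability coverage $950,000 < $975,000 → not met
9. open plan-of-correction items 3 > 1 → not met
10. resident-rights training 251 days ago vs limit 270 → met
11. dietary services review 753 days ago vs limit 730 → not met
12. elopement drill 64 days ago vs limit 60 → not met
Not met: 1, 2, 4, 5, 6, 7, 8, 9, 11, 12

1, 2, 4, 5, 6, 7, 8, 9, 11, 12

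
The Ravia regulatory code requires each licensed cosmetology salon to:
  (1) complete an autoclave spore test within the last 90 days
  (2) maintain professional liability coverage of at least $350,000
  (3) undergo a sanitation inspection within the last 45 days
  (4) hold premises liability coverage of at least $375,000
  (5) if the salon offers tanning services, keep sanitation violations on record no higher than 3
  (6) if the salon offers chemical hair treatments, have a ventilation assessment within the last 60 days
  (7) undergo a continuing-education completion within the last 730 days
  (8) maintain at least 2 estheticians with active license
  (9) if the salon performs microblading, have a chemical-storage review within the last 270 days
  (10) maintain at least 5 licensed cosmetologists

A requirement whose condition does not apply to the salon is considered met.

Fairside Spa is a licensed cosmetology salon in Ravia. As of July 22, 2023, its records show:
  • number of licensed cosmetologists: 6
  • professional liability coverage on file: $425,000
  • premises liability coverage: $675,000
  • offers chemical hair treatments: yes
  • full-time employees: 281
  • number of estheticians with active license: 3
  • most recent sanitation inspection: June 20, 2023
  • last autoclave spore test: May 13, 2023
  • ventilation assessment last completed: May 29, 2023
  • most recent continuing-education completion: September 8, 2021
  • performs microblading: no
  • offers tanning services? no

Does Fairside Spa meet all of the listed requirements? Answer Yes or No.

Yes

1. autoclave spore test 70 days ago vs limit 90 → met
2. professional liability coverage $425,000 ≥ $350,000 → met
3. sanitation inspection 32 days ago vs limit 45 → met
4. premises liability coverage $675,000 ≥ $375,000 → met
5. condition 'offers tanning services' does not hold → requirement n/a → met
6. condition 'offers chemical hair treatments' holds; ventilation assessment 54 days ago vs limit 60 → met
7. continuing-education completion 682 days ago vs limit 730 → met
8. estheticians with active license 3 ≥ 2 → met
9. condition 'performs microblading' does not hold → requirement n/a → met
10. licensed cosmetologists 6 ≥ 5 → met
All met.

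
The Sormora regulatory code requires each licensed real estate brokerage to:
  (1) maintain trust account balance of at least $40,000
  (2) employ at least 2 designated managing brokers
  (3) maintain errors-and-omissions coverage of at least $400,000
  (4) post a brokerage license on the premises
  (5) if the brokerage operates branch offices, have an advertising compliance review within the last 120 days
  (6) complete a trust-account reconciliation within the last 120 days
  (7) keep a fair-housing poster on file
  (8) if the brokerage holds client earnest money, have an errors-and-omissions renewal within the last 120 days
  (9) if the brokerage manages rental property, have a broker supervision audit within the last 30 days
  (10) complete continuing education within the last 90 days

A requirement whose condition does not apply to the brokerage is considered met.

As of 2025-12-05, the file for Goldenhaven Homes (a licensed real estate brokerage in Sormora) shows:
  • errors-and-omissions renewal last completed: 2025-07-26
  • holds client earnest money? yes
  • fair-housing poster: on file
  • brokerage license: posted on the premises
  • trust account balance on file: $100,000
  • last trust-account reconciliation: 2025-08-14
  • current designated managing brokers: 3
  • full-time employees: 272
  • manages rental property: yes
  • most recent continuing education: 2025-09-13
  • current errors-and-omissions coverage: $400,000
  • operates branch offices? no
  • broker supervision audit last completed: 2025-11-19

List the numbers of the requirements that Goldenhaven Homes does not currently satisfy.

8

1. trust account balance $100,000 ≥ $40,000 → met
2. designated managing brokers 3 ≥ 2 → met
3. errors-and-omissions coverage $400,000 ≥ $400,000 → met
4. brokerage license present → met
5. condition 'operates branch offices' does not hold → requirement n/a → met
6. trust-account reconciliation 113 days ago vs limit 120 → met
7. fair-housing poster present → met
8. condition 'holds client earnest money' holds; errors-and-omissions renewal 132 days ago vs limit 120 → not met
9. condition 'manages rental property' holds; broker supervision audit 16 days ago vs limit 30 → met
10. continuing education 83 days ago vs limit 90 → met
Not met: 8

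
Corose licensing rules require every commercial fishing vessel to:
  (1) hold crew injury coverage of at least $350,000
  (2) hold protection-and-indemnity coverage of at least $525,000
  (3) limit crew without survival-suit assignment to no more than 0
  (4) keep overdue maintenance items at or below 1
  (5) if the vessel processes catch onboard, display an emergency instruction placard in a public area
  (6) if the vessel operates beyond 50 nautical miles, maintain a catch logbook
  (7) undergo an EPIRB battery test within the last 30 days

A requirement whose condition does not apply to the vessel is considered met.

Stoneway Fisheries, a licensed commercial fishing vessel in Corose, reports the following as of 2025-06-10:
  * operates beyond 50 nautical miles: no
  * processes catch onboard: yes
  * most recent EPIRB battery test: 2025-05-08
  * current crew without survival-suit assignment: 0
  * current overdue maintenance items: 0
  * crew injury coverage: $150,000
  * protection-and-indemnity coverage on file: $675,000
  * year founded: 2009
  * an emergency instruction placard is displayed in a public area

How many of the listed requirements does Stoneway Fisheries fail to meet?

2

1. crew injury coverage $150,000 < $350,000 → not met
2. protection-and-indemnity coverage $675,000 ≥ $525,000 → met
3. crew without survival-suit assignment 0 ≤ 0 → met
4. overdue maintenance items 0 ≤ 1 → met
5. condition 'processes catch onboard' holds; emergency instruction placard present → met
6. condition 'operates beyond 50 nautical miles' does not hold → requirement n/a → met
7. EPIRB battery test 33 days ago vs limit 30 → not met
Not met: 2 of 7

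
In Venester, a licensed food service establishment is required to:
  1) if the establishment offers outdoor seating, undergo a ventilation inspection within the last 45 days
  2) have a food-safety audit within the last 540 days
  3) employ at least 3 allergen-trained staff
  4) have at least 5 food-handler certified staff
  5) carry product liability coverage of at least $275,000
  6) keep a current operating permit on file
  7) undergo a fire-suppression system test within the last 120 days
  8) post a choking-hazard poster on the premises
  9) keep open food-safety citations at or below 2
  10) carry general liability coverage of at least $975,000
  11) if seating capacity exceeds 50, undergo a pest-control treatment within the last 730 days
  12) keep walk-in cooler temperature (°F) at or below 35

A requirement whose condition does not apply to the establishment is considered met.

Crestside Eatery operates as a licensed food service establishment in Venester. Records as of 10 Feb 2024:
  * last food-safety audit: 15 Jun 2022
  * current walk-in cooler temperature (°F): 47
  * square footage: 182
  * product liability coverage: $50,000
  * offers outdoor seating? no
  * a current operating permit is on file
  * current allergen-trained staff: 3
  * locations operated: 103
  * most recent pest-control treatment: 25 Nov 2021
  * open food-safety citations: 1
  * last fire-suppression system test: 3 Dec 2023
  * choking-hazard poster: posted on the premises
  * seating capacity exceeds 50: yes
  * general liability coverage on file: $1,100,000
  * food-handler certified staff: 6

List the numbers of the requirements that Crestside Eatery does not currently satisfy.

1. condition 'offers outdoor seating' does not hold → requirement n/a → met
2. food-safety audit 605 days ago vs limit 540 → not met
3. allergen-trained staff 3 ≥ 3 → met
4. food-handler certified staff 6 ≥ 5 → met
5. product liability coverage $50,000 < $275,000 → not met
6. current operating permit present → met
7. fire-suppression system test 69 days ago vs limit 120 → met
8. choking-hazard poster present → met
9. open food-safety citations 1 ≤ 2 → met
10. general liability coverage $1,100,000 ≥ $975,000 → met
11. condition 'seating capacity exceeds 50' holds; pest-control treatment 807 days ago vs limit 730 → not met
12. walk-in cooler temperature (°F) 47 > 35 → not met
Not met: 2, 5, 11, 12

2, 5, 11, 12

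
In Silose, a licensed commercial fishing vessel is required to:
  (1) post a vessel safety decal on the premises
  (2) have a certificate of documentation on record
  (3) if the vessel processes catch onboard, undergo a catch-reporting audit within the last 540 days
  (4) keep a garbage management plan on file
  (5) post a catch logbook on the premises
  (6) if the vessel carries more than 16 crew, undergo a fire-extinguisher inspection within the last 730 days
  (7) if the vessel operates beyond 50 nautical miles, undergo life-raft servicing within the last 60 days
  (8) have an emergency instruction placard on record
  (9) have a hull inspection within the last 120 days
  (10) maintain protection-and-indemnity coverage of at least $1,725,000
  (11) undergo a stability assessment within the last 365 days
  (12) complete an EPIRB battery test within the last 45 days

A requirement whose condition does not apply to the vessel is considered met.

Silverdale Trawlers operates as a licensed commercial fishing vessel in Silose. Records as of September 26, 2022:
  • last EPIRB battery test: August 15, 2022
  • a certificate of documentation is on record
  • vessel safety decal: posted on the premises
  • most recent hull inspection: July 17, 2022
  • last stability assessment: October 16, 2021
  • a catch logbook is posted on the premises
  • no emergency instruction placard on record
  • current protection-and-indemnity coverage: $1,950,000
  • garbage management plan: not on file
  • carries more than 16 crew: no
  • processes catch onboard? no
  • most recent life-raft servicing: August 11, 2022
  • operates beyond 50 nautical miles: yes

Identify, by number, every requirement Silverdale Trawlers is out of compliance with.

1. vessel safety decal present → met
2. certificate of documentation present → met
3. condition 'processes catch onboard' does not hold → requirement n/a → met
4. garbage management plan absent → not met
5. catch logbook present → met
6. condition 'carries more than 16 crew' does not hold → requirement n/a → met
7. condition 'operates beyond 50 nautical miles' holds; life-raft servicing 46 days ago vs limit 60 → met
8. emergency instruction placard absent → not met
9. hull inspection 71 days ago vs limit 120 → met
10. protection-and-indemnity coverage $1,950,000 ≥ $1,725,000 → met
11. stability assessment 345 days ago vs limit 365 → met
12. EPIRB battery test 42 days ago vs limit 45 → met
Not met: 4, 8

4, 8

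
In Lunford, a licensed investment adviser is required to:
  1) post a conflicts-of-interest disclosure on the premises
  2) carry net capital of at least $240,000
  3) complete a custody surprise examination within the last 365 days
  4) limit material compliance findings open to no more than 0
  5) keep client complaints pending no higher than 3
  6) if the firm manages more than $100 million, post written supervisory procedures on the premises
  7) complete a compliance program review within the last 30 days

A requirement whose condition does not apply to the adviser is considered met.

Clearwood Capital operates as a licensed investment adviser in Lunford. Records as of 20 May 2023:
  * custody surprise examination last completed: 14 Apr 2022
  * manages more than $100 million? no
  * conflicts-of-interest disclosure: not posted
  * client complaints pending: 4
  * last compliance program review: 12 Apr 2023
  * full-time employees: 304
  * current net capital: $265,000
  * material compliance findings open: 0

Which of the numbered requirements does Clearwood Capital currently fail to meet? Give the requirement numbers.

1, 3, 5, 7

1. conflicts-of-interest disclosure absent → not met
2. net capital $265,000 ≥ $240,000 → met
3. custody surprise examination 401 days ago vs limit 365 → not met
4. material compliance findings open 0 ≤ 0 → met
5. client complaints pending 4 > 3 → not met
6. condition 'manages more than $100 million' does not hold → requirement n/a → met
7. compliance program review 38 days ago vs limit 30 → not met
Not met: 1, 3, 5, 7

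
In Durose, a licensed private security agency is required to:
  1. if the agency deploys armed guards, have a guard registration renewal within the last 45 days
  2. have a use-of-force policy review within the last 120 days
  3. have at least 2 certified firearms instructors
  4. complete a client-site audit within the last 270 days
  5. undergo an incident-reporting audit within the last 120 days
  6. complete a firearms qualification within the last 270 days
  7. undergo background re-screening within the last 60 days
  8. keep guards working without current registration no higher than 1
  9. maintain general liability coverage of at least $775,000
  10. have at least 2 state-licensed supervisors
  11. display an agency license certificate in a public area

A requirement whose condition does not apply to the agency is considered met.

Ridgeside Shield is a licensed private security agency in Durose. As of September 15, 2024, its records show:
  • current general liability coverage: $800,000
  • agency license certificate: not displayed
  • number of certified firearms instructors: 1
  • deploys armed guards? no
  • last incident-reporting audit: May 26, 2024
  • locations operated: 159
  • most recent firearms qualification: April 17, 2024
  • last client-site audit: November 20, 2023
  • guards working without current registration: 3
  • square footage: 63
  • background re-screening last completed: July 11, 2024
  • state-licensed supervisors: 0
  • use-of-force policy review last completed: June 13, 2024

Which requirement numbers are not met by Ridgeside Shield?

3, 4, 7, 8, 10, 11

1. condition 'deploys armed guards' does not hold → requirement n/a → met
2. use-of-force policy review 94 days ago vs limit 120 → met
3. certified firearms instructors 1 < 2 → not met
4. client-site audit 300 days ago vs limit 270 → not met
5. incident-reporting audit 112 days ago vs limit 120 → met
6. firearms qualification 151 days ago vs limit 270 → met
7. background re-screening 66 days ago vs limit 60 → not met
8. guards working without current registration 3 > 1 → not met
9. general liability coverage $800,000 ≥ $775,000 → met
10. state-licensed supervisors 0 < 2 → not met
11. agency license certificate absent → not met
Not met: 3, 4, 7, 8, 10, 11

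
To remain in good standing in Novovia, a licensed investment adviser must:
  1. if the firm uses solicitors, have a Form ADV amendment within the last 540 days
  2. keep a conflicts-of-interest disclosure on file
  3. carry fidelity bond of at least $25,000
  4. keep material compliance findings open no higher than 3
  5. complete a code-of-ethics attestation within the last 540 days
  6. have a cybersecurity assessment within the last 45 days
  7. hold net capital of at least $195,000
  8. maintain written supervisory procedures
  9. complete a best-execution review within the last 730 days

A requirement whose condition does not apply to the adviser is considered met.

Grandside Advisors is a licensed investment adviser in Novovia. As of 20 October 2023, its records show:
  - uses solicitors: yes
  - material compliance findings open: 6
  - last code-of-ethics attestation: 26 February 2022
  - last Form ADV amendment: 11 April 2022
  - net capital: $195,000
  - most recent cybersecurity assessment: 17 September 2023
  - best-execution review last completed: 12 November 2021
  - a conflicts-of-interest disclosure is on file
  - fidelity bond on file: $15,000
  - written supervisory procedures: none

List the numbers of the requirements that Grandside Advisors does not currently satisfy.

1. condition 'uses solicitors' holds; Form ADV amendment 557 days ago vs limit 540 → not met
2. conflicts-of-interest disclosure present → met
3. fidelity bond $15,000 < $25,000 → not met
4. material compliance findings open 6 > 3 → not met
5. code-of-ethics attestation 601 days ago vs limit 540 → not met
6. cybersecurity assessment 33 days ago vs limit 45 → met
7. net capital $195,000 ≥ $195,000 → met
8. written supervisory procedures absent → not met
9. best-execution review 707 days ago vs limit 730 → met
Not met: 1, 3, 4, 5, 8

1, 3, 4, 5, 8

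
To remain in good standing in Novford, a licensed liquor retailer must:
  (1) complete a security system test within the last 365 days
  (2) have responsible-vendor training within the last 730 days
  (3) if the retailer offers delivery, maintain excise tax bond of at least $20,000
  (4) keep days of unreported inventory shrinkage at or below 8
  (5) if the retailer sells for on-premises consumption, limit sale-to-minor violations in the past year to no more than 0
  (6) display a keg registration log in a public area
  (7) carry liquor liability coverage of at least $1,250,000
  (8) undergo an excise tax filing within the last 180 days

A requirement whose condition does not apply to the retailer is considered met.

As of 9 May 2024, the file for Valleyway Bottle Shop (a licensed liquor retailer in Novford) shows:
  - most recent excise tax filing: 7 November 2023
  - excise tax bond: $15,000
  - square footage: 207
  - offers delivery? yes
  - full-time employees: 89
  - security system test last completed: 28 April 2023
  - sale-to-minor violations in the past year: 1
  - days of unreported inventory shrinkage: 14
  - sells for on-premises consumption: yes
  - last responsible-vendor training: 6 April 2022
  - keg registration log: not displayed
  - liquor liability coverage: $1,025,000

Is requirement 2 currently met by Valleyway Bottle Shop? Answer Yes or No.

No

2. responsible-vendor training 764 days ago vs limit 730 → not met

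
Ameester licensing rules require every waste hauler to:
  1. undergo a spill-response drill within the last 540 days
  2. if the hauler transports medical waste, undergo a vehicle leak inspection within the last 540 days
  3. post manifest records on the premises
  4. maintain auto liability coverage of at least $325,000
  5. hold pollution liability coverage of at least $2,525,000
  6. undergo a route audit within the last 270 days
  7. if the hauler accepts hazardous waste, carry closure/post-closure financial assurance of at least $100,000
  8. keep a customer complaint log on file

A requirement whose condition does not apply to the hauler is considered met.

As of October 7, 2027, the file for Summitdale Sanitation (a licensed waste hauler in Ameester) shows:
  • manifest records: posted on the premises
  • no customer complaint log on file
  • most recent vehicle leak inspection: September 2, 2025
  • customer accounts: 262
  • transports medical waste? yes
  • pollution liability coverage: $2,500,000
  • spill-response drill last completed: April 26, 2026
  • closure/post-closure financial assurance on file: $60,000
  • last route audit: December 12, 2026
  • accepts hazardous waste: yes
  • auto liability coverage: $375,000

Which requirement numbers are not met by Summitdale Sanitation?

1. spill-response drill 529 days ago vs limit 540 → met
2. condition 'transports medical waste' holds; vehicle leak inspection 765 days ago vs limit 540 → not met
3. manifest records present → met
4. auto liability coverage $375,000 ≥ $325,000 → met
5. pollution liability coverage $2,500,000 < $2,525,000 → not met
6. route audit 299 days ago vs limit 270 → not met
7. condition 'accepts hazardous waste' holds; closure/post-closure financial assurance $60,000 < $100,000 → not met
8. customer complaint log absent → not met
Not met: 2, 5, 6, 7, 8

2, 5, 6, 7, 8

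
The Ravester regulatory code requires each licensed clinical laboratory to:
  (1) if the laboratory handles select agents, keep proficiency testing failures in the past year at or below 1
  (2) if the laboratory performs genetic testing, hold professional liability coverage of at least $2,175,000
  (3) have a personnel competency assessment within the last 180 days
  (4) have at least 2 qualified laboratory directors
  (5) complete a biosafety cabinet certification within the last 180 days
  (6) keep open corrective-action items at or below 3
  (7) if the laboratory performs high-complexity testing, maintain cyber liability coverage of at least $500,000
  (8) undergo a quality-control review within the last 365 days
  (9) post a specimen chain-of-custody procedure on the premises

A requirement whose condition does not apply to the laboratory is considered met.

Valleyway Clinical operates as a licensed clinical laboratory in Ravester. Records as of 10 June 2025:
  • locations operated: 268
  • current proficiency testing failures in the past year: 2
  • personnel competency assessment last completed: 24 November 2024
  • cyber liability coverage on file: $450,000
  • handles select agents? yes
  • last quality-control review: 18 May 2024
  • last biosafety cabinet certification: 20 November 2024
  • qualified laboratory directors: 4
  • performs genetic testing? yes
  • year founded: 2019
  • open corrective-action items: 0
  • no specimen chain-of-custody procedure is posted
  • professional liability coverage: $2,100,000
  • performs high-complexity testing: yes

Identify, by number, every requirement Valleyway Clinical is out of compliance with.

1. condition 'handles select agents' holds; proficiency testing failures in the past year 2 > 1 → not met
2. condition 'performs genetic testing' holds; professional liability coverage $2,100,000 < $2,175,000 → not met
3. personnel competency assessment 198 days ago vs limit 180 → not met
4. qualified laboratory directors 4 ≥ 2 → met
5. biosafety cabinet certification 202 days ago vs limit 180 → not met
6. open corrective-action items 0 ≤ 3 → met
7. condition 'performs high-complexity testing' holds; cyber liability coverage $450,000 < $500,000 → not met
8. quality-control review 388 days ago vs limit 365 → not met
9. specimen chain-of-custody procedure absent → not met
Not met: 1, 2, 3, 5, 7, 8, 9

1, 2, 3, 5, 7, 8, 9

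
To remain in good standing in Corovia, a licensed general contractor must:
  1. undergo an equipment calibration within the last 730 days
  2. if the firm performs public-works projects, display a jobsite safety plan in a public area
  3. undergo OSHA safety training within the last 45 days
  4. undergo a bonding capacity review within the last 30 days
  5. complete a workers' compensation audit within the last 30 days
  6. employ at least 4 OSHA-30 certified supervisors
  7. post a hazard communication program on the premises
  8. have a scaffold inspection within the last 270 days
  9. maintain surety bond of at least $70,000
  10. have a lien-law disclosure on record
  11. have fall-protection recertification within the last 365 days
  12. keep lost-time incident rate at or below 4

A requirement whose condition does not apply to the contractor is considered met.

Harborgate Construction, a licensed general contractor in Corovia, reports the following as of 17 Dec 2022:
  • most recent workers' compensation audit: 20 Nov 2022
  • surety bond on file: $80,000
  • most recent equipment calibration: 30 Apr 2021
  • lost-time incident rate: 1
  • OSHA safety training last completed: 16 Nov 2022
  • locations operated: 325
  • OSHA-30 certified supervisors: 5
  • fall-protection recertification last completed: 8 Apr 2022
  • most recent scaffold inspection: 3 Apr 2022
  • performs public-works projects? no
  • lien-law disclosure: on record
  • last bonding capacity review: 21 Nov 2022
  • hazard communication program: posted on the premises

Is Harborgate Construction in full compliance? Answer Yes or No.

1. equipment calibration 596 days ago vs limit 730 → met
2. condition 'performs public-works projects' does not hold → requirement n/a → met
3. OSHA safety training 31 days ago vs limit 45 → met
4. bonding capacity review 26 days ago vs limit 30 → met
5. workers' compensation audit 27 days ago vs limit 30 → met
6. OSHA-30 certified supervisors 5 ≥ 4 → met
7. hazard communication program present → met
8. scaffold inspection 258 days ago vs limit 270 → met
9. surety bond $80,000 ≥ $70,000 → met
10. lien-law disclosure present → met
11. fall-protection recertification 253 days ago vs limit 365 → met
12. lost-time incident rate 1 ≤ 4 → met
All met.

Yes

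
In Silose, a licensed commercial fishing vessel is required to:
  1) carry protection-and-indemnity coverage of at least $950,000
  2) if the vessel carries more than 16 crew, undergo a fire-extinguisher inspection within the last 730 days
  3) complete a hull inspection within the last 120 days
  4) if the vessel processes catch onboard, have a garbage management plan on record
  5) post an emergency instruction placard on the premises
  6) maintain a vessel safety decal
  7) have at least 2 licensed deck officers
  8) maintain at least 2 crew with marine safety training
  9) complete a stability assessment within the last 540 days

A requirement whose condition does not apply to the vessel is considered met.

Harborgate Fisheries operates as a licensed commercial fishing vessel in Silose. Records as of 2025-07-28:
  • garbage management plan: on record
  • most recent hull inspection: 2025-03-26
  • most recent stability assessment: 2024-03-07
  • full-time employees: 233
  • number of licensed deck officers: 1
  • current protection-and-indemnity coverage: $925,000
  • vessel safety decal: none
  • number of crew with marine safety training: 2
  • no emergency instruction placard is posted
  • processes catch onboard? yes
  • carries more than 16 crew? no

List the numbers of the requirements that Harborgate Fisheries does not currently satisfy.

1. protection-and-indemnity coverage $925,000 < $950,000 → not met
2. condition 'carries more than 16 crew' does not hold → requirement n/a → met
3. hull inspection 124 days ago vs limit 120 → not met
4. condition 'processes catch onboard' holds; garbage management plan present → met
5. emergency instruction placard absent → not met
6. vessel safety decal absent → not met
7. licensed deck officers 1 < 2 → not met
8. crew with marine safety training 2 ≥ 2 → met
9. stability assessment 508 days ago vs limit 540 → met
Not met: 1, 3, 5, 6, 7

1, 3, 5, 6, 7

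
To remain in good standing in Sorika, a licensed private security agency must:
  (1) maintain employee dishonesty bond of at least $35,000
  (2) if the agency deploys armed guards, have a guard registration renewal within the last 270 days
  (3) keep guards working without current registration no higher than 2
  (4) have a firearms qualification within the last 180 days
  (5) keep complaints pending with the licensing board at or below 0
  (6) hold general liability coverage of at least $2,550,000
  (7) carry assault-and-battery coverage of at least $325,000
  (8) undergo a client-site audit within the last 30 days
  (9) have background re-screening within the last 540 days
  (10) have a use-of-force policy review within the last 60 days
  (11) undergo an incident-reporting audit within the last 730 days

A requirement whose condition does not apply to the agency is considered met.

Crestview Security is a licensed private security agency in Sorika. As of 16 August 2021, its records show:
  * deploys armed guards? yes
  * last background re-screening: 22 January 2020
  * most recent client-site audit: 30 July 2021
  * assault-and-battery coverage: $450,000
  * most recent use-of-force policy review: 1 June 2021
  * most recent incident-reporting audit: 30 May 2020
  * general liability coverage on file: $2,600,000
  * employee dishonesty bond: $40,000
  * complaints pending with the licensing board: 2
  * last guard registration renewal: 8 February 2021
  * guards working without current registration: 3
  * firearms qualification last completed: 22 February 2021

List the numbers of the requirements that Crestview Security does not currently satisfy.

3, 5, 9, 10

1. employee dishonesty bond $40,000 ≥ $35,000 → met
2. condition 'deploys armed guards' holds; guard registration renewal 189 days ago vs limit 270 → met
3. guards working without current registration 3 > 2 → not met
4. firearms qualification 175 days ago vs limit 180 → met
5. complaints pending with the licensing board 2 > 0 → not met
6. general liability coverage $2,600,000 ≥ $2,550,000 → met
7. assault-and-battery coverage $450,000 ≥ $325,000 → met
8. client-site audit 17 days ago vs limit 30 → met
9. background re-screening 572 days ago vs limit 540 → not met
10. use-of-force policy review 76 days ago vs limit 60 → not met
11. incident-reporting audit 443 days ago vs limit 730 → met
Not met: 3, 5, 9, 10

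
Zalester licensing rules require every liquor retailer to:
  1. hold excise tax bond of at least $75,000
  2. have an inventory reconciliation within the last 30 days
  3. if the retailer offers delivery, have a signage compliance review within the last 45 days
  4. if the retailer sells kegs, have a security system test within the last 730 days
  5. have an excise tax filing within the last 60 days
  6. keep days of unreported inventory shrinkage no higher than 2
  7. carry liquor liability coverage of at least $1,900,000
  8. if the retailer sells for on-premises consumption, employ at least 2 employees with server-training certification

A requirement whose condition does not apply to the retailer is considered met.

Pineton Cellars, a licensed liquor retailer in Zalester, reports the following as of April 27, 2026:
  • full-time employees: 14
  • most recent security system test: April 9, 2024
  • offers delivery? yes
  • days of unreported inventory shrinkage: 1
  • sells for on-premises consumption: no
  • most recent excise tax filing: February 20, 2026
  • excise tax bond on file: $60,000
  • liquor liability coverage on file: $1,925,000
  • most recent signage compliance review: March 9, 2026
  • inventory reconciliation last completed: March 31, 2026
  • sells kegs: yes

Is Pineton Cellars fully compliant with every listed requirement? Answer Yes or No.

No

1. excise tax bond $60,000 < $75,000 → not met
2. inventory reconciliation 27 days ago vs limit 30 → met
3. condition 'offers delivery' holds; signage compliance review 49 days ago vs limit 45 → not met
4. condition 'sells kegs' holds; security system test 748 days ago vs limit 730 → not met
5. excise tax filing 66 days ago vs limit 60 → not met
6. days of unreported inventory shrinkage 1 ≤ 2 → met
7. liquor liability coverage $1,925,000 ≥ $1,900,000 → met
8. condition 'sells for on-premises consumption' does not hold → requirement n/a → met
Not met: 1, 3, 4, 5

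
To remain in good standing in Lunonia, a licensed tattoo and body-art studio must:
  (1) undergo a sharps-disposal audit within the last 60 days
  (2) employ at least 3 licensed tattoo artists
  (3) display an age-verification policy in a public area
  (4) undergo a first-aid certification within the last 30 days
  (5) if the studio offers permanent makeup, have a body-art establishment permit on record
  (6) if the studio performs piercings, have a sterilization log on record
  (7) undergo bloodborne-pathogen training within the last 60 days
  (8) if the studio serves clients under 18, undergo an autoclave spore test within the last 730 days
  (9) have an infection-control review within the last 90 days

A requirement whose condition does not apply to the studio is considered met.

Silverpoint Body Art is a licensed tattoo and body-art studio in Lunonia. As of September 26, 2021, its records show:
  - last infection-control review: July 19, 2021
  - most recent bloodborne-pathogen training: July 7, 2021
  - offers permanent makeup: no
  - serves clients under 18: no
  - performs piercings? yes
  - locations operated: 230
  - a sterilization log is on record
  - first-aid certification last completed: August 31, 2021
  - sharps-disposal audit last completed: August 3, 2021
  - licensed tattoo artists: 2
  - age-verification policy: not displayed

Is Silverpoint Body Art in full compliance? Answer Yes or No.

1. sharps-disposal audit 54 days ago vs limit 60 → met
2. licensed tattoo artists 2 < 3 → not met
3. age-verification policy absent → not met
4. first-aid certification 26 days ago vs limit 30 → met
5. condition 'offers permanent makeup' does not hold → requirement n/a → met
6. condition 'performs piercings' holds; sterilization log present → met
7. bloodborne-pathogen training 81 days ago vs limit 60 → not met
8. condition 'serves clients under 18' does not hold → requirement n/a → met
9. infection-control review 69 days ago vs limit 90 → met
Not met: 2, 3, 7

No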